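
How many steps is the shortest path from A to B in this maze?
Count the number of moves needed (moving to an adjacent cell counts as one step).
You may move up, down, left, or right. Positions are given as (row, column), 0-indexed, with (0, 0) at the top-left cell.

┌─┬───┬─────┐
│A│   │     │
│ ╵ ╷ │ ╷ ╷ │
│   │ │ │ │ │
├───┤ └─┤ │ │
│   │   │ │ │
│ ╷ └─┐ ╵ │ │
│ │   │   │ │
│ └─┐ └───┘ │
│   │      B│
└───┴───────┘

Using BFS to find shortest path:
Start: (0, 0), End: (4, 5)
Path found:
(0,0) → (1,0) → (1,1) → (0,1) → (0,2) → (1,2) → (2,2) → (2,3) → (3,3) → (3,4) → (2,4) → (1,4) → (0,4) → (0,5) → (1,5) → (2,5) → (3,5) → (4,5)
Number of steps: 17

Solution:

┌─┬───┬─────┐
│A│↱ ↓│  ↱ ↓│
│ ╵ ╷ │ ╷ ╷ │
│↳ ↑│↓│ │↑│↓│
├───┤ └─┤ │ │
│   │↳ ↓│↑│↓│
│ ╷ └─┐ ╵ │ │
│ │   │↳ ↑│↓│
│ └─┐ └───┘ │
│   │      B│
└───┴───────┘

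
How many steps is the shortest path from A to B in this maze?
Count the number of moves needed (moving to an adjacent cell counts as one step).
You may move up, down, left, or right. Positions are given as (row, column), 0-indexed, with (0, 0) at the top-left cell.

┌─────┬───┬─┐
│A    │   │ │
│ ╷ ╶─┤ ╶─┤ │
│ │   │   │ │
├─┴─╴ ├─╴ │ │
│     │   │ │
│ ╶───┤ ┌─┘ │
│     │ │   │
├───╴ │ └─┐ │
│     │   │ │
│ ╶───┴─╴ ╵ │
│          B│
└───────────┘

Using BFS to find shortest path:
Start: (0, 0), End: (5, 5)
Path found:
(0,0) → (0,1) → (1,1) → (1,2) → (2,2) → (2,1) → (2,0) → (3,0) → (3,1) → (3,2) → (4,2) → (4,1) → (4,0) → (5,0) → (5,1) → (5,2) → (5,3) → (5,4) → (5,5)
Number of steps: 18

Solution:

┌─────┬───┬─┐
│A ↓  │   │ │
│ ╷ ╶─┤ ╶─┤ │
│ │↳ ↓│   │ │
├─┴─╴ ├─╴ │ │
│↓ ← ↲│   │ │
│ ╶───┤ ┌─┘ │
│↳ → ↓│ │   │
├───╴ │ └─┐ │
│↓ ← ↲│   │ │
│ ╶───┴─╴ ╵ │
│↳ → → → → B│
└───────────┘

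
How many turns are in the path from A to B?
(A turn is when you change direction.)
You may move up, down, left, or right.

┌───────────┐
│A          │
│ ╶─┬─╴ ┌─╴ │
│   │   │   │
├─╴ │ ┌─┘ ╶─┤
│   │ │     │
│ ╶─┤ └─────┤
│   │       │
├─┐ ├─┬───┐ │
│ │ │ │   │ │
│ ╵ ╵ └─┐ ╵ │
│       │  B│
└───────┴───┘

Directions: right, right, right, down, left, down, down, right, right, right, down, down
Number of turns: 5

Solution:

┌───────────┐
│A → → ↓    │
│ ╶─┬─╴ ┌─╴ │
│   │↓ ↲│   │
├─╴ │ ┌─┘ ╶─┤
│   │↓│     │
│ ╶─┤ └─────┤
│   │↳ → → ↓│
├─┐ ├─┬───┐ │
│ │ │ │   │↓│
│ ╵ ╵ └─┐ ╵ │
│       │  B│
└───────┴───┘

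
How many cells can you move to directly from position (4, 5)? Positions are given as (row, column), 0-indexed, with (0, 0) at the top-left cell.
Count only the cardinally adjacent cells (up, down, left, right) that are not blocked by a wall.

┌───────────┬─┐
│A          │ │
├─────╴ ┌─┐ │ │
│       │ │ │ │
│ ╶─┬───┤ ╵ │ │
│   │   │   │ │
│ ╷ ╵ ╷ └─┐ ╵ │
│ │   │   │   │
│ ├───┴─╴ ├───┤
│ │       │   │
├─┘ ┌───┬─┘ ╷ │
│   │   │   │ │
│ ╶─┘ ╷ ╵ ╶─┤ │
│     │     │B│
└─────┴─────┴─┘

Checking passable neighbors of (4, 5):
Neighbors: (5, 5), (4, 6)
Count: 2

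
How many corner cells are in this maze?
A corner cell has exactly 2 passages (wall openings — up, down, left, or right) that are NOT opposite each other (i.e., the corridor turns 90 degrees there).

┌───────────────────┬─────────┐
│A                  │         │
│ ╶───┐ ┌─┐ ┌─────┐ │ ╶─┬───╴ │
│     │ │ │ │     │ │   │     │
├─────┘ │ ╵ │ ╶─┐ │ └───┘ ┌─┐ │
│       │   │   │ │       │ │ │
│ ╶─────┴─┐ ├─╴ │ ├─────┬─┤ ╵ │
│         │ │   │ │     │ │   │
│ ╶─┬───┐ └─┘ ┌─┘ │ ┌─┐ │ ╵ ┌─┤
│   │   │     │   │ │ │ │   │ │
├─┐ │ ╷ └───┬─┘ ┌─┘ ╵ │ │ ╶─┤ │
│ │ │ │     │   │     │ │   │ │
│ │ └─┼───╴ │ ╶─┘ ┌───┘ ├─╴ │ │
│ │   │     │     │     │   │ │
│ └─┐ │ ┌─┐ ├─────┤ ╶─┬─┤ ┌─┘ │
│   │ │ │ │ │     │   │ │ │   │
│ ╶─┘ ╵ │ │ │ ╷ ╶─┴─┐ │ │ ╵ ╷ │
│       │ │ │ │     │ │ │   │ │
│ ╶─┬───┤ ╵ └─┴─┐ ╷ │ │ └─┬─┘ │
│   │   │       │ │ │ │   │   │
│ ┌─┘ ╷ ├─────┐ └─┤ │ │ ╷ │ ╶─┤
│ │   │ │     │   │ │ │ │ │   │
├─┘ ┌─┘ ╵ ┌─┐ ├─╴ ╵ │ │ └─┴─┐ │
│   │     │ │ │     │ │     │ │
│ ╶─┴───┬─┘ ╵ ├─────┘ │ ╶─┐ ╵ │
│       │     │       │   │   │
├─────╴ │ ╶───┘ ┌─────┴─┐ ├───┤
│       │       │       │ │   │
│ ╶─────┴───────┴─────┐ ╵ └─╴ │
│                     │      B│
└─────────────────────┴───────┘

Counting corner cells (2 non-opposite passages):
Total corners: 96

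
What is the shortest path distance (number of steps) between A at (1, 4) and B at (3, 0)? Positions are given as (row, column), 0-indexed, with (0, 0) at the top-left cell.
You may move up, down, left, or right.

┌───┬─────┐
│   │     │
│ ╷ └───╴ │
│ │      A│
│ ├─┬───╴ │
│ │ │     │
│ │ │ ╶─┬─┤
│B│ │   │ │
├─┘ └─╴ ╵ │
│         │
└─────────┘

Finding path from (1, 4) to (3, 0):
Path: (1,4) → (1,3) → (1,2) → (1,1) → (0,1) → (0,0) → (1,0) → (2,0) → (3,0)
Distance: 8 steps

Solution:

┌───┬─────┐
│↓ ↰│     │
│ ╷ └───╴ │
│↓│↑ ← ← A│
│ ├─┬───╴ │
│↓│ │     │
│ │ │ ╶─┬─┤
│B│ │   │ │
├─┘ └─╴ ╵ │
│         │
└─────────┘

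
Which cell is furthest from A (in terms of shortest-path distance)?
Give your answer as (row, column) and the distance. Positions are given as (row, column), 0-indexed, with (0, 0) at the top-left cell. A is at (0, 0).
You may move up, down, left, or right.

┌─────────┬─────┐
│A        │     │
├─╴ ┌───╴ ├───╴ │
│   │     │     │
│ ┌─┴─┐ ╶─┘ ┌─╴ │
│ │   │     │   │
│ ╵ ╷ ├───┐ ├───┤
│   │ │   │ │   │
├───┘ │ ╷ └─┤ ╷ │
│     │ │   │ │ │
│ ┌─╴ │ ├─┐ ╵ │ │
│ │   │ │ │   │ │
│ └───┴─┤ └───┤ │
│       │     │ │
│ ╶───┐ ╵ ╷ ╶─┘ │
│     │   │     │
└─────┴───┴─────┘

Computing BFS distances from A to all cells:
Furthest cell: (5, 3)
Distance: 38 steps

Path from A to the furthest cell:

┌─────────┬─────┐
│A ↓      │     │
├─╴ ┌───╴ ├───╴ │
│↓ ↲│     │     │
│ ┌─┴─┐ ╶─┘ ┌─╴ │
│↓│↱ ↓│     │   │
│ ╵ ╷ ├───┐ ├───┤
│↳ ↑│↓│↓ ↰│ │↓ ↰│
├───┘ │ ╷ └─┤ ╷ │
│↓ ← ↲│↓│↑ ↰│↓│↑│
│ ┌─╴ │ ├─┐ ╵ │ │
│↓│   │B│ │↑ ↲│↑│
│ └───┴─┤ └───┤ │
│↳ → → ↓│↱ ↓  │↑│
│ ╶───┐ ╵ ╷ ╶─┘ │
│     │↳ ↑│↳ → ↑│
└─────┴───┴─────┘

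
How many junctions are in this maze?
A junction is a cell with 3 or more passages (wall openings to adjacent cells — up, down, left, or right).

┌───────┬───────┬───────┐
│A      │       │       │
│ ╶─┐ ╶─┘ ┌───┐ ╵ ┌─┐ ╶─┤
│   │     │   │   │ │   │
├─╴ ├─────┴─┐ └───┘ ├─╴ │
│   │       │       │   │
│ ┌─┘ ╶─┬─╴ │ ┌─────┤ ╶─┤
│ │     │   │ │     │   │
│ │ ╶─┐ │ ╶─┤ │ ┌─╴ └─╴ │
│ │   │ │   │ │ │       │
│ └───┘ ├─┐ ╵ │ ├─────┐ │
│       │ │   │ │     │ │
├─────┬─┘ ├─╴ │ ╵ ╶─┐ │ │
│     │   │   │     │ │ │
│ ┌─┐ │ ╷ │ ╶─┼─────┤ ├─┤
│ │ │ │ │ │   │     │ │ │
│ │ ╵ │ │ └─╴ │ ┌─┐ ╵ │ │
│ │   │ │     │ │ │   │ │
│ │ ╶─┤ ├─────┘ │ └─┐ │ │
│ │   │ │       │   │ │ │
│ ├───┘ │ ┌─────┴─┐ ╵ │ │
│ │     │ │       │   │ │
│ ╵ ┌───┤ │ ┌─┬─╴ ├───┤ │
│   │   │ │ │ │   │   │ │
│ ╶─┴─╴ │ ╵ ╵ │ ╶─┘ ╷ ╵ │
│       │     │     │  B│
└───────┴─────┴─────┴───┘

Checking each cell for number of passages:

Junctions found (3+ passages):
  (0, 2): 3 passages
  (0, 10): 3 passages
  (2, 6): 3 passages
  (3, 2): 3 passages
  (4, 9): 3 passages
  (4, 11): 3 passages
  (5, 6): 3 passages
  (6, 4): 3 passages
  (6, 8): 3 passages
  (8, 1): 3 passages
  (8, 10): 3 passages
  (11, 0): 3 passages
  (12, 5): 3 passages
Total junctions: 13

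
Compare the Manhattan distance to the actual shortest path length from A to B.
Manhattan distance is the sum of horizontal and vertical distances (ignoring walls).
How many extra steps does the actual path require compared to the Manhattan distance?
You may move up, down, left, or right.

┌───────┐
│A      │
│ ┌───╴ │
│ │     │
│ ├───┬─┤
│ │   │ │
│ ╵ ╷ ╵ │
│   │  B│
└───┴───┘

Manhattan distance: |3 - 0| + |3 - 0| = 6
Actual path length: 8
Extra steps: 8 - 6 = 2

Solution:

┌───────┐
│A      │
│ ┌───╴ │
│↓│     │
│ ├───┬─┤
│↓│↱ ↓│ │
│ ╵ ╷ ╵ │
│↳ ↑│↳ B│
└───┴───┘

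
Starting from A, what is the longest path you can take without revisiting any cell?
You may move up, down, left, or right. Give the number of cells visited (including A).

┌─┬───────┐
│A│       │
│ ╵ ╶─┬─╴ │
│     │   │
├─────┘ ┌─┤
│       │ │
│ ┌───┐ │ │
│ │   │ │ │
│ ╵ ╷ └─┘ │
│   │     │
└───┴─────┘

Finding longest simple path using DFS:
Start: (0, 0)
Longest path visits 23 cells
Path: A → down → right → up → right → right → right → down → left → down → left → left → left → down → down → right → up → right → down → right → right → up → up

Solution:

┌─┬───────┐
│A│↱ → → ↓│
│ ╵ ╶─┬─╴ │
│↳ ↑  │↓ ↲│
├─────┘ ┌─┤
│↓ ← ← ↲│B│
│ ┌───┐ │ │
│↓│↱ ↓│ │↑│
│ ╵ ╷ └─┘ │
│↳ ↑│↳ → ↑│
└───┴─────┘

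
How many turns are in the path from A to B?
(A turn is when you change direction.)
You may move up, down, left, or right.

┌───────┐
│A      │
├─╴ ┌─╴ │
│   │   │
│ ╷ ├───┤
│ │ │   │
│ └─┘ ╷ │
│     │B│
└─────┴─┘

Directions: right, down, left, down, down, right, right, up, right, down
Number of turns: 7

Solution:

┌───────┐
│A ↓    │
├─╴ ┌─╴ │
│↓ ↲│   │
│ ╷ ├───┤
│↓│ │↱ ↓│
│ └─┘ ╷ │
│↳ → ↑│B│
└─────┴─┘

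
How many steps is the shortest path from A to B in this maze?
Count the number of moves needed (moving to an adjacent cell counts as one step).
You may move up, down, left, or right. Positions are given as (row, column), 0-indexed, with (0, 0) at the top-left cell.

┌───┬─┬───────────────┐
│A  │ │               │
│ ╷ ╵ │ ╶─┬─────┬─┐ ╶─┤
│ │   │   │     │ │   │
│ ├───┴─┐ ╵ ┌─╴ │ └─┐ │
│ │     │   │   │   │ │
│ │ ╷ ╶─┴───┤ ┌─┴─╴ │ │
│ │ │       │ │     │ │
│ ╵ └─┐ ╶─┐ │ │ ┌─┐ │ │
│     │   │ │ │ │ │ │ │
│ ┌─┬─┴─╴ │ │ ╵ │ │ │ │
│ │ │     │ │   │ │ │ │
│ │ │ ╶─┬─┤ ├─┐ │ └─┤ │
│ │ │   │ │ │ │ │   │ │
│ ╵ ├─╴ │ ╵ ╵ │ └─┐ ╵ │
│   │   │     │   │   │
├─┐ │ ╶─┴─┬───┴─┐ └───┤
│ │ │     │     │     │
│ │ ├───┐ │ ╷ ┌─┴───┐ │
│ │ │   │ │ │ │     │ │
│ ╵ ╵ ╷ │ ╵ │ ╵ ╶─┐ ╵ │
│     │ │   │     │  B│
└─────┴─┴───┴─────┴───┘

Using BFS to find shortest path:
Start: (0, 0), End: (10, 10)
Path found:
(0,0) → (1,0) → (2,0) → (3,0) → (4,0) → (4,1) → (3,1) → (2,1) → (2,2) → (3,2) → (3,3) → (4,3) → (4,4) → (5,4) → (5,3) → (5,2) → (6,2) → (6,3) → (7,3) → (7,2) → (8,2) → (8,3) → (8,4) → (9,4) → (10,4) → (10,5) → (9,5) → (8,5) → (8,6) → (9,6) → (10,6) → (10,7) → (9,7) → (9,8) → (9,9) → (10,9) → (10,10)
Number of steps: 36

Solution:

┌───┬─┬───────────────┐
│A  │ │               │
│ ╷ ╵ │ ╶─┬─────┬─┐ ╶─┤
│↓│   │   │     │ │   │
│ ├───┴─┐ ╵ ┌─╴ │ └─┐ │
│↓│↱ ↓  │   │   │   │ │
│ │ ╷ ╶─┴───┤ ┌─┴─╴ │ │
│↓│↑│↳ ↓    │ │     │ │
│ ╵ └─┐ ╶─┐ │ │ ┌─┐ │ │
│↳ ↑  │↳ ↓│ │ │ │ │ │ │
│ ┌─┬─┴─╴ │ │ ╵ │ │ │ │
│ │ │↓ ← ↲│ │   │ │ │ │
│ │ │ ╶─┬─┤ ├─┐ │ └─┤ │
│ │ │↳ ↓│ │ │ │ │   │ │
│ ╵ ├─╴ │ ╵ ╵ │ └─┐ ╵ │
│   │↓ ↲│     │   │   │
├─┐ │ ╶─┴─┬───┴─┐ └───┤
│ │ │↳ → ↓│↱ ↓  │     │
│ │ ├───┐ │ ╷ ┌─┴───┐ │
│ │ │   │↓│↑│↓│↱ → ↓│ │
│ ╵ ╵ ╷ │ ╵ │ ╵ ╶─┐ ╵ │
│     │ │↳ ↑│↳ ↑  │↳ B│
└─────┴─┴───┴─────┴───┘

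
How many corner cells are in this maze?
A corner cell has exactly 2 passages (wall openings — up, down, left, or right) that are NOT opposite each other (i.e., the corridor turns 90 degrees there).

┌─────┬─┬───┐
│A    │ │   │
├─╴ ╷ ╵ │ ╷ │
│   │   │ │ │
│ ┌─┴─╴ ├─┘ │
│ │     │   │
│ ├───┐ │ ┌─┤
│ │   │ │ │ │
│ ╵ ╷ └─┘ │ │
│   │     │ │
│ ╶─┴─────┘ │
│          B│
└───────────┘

Counting corner cells (2 non-opposite passages):
Total corners: 15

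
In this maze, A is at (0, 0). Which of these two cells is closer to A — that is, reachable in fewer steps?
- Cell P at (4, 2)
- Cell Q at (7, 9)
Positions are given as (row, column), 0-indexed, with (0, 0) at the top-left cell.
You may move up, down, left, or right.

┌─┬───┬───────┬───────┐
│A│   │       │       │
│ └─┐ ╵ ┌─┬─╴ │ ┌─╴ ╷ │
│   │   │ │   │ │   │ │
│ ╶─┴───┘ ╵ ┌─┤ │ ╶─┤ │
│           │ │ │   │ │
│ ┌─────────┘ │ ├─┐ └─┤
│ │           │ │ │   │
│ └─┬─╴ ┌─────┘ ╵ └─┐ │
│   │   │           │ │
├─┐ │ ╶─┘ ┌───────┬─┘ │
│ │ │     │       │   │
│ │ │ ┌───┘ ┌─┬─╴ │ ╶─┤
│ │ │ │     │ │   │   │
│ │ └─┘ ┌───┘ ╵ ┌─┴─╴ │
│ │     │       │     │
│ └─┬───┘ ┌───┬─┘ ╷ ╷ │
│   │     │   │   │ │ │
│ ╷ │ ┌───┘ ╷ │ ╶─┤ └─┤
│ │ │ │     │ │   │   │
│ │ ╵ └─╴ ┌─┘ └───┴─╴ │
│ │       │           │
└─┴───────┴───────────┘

Shortest path A → P at (4, 2): 70 steps
Shortest path A → Q at (7, 9): 44 steps

Q is closer (44 steps vs 70 steps).

Path to P:

┌─┬───┬───────┬───────┐
│A│   │       │↓ ← ↰  │
│ └─┐ ╵ ┌─┬─╴ │ ┌─╴ ╷ │
│↓  │   │ │   │↓│↱ ↑│ │
│ ╶─┴───┘ ╵ ┌─┤ │ ╶─┤ │
│↓          │ │↓│↑ ↰│ │
│ ┌─────────┘ │ ├─┐ └─┤
│↓│           │↓│ │↑ ↰│
│ └─┬─╴ ┌─────┘ ╵ └─┐ │
│↳ ↓│P  │↓ ← ← ↲    │↑│
├─┐ │ ╶─┘ ┌───────┬─┘ │
│ │↓│↑ ← ↲│↱ → → ↓│↱ ↑│
│ │ │ ┌───┘ ┌─┬─╴ │ ╶─┤
│ │↓│ │↱ → ↑│ │↓ ↲│↑ ↰│
│ │ └─┘ ┌───┘ ╵ ┌─┴─╴ │
│ │↳ → ↑│↓ ← ← ↲│  ↱ ↑│
│ └─┬───┘ ┌───┬─┘ ╷ ╷ │
│   │↓ ← ↲│↱ ↓│   │↑│ │
│ ╷ │ ┌───┘ ╷ │ ╶─┤ └─┤
│ │ │↓│  ↱ ↑│↓│   │↑ ↰│
│ │ ╵ └─╴ ┌─┘ └───┴─╴ │
│ │  ↳ → ↑│  ↳ → → → ↑│
└─┴───────┴───────────┘

Path to Q:

┌─┬───┬───────┬───────┐
│A│   │       │       │
│ └─┐ ╵ ┌─┬─╴ │ ┌─╴ ╷ │
│↓  │   │ │   │ │   │ │
│ ╶─┴───┘ ╵ ┌─┤ │ ╶─┤ │
│↓          │ │ │   │ │
│ ┌─────────┘ │ ├─┐ └─┤
│↓│           │ │ │   │
│ └─┬─╴ ┌─────┘ ╵ └─┐ │
│↳ ↓│   │           │ │
├─┐ │ ╶─┘ ┌───────┬─┘ │
│ │↓│     │↱ → → ↓│   │
│ │ │ ┌───┘ ┌─┬─╴ │ ╶─┤
│ │↓│ │↱ → ↑│ │↓ ↲│   │
│ │ └─┘ ┌───┘ ╵ ┌─┴─╴ │
│ │↳ → ↑│↓ ← ← ↲│  Q  │
│ └─┬───┘ ┌───┬─┘ ╷ ╷ │
│   │↓ ← ↲│↱ ↓│   │↑│ │
│ ╷ │ ┌───┘ ╷ │ ╶─┤ └─┤
│ │ │↓│  ↱ ↑│↓│   │↑ ↰│
│ │ ╵ └─╴ ┌─┘ └───┴─╴ │
│ │  ↳ → ↑│  ↳ → → → ↑│
└─┴───────┴───────────┘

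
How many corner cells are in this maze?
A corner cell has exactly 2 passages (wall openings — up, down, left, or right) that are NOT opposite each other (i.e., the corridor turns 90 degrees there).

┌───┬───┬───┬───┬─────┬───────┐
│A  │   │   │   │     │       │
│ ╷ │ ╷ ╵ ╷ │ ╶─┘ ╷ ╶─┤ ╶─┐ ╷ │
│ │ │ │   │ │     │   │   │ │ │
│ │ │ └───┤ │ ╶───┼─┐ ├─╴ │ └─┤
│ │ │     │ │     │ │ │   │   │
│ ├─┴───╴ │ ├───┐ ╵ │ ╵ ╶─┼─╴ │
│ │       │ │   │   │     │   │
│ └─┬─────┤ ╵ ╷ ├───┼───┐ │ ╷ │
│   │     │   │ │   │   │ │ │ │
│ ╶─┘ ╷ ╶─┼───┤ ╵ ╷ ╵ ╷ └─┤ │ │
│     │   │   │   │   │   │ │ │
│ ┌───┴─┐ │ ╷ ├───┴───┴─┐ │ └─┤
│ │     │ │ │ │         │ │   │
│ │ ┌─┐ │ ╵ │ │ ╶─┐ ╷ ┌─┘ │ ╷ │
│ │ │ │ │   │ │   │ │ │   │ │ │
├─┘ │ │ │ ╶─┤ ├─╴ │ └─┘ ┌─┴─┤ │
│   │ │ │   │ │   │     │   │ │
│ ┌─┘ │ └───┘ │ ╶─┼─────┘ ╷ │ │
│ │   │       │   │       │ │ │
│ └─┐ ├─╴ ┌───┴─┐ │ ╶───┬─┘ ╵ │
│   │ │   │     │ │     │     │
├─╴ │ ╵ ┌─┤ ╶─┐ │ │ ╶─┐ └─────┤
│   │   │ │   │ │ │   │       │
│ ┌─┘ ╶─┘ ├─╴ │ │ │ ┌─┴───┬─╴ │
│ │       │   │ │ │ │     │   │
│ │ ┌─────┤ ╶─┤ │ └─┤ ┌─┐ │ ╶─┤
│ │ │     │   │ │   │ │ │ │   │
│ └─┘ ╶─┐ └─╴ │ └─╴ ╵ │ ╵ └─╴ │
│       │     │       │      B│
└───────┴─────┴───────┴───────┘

Counting corner cells (2 non-opposite passages):
Total corners: 113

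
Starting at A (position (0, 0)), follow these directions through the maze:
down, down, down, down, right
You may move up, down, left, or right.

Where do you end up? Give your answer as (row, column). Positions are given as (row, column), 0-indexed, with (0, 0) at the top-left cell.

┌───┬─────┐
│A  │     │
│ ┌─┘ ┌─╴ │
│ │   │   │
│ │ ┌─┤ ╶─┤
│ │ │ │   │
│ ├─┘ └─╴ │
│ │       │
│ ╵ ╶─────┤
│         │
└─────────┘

Following directions step by step:
Start: (0, 0)
  down: (0, 0) → (1, 0)
  down: (1, 0) → (2, 0)
  down: (2, 0) → (3, 0)
  down: (3, 0) → (4, 0)
  right: (4, 0) → (4, 1)
Final position: (4, 1)

Path taken:

┌───┬─────┐
│A  │     │
│ ┌─┘ ┌─╴ │
│↓│   │   │
│ │ ┌─┤ ╶─┤
│↓│ │ │   │
│ ├─┘ └─╴ │
│↓│       │
│ ╵ ╶─────┤
│↳ B      │
└─────────┘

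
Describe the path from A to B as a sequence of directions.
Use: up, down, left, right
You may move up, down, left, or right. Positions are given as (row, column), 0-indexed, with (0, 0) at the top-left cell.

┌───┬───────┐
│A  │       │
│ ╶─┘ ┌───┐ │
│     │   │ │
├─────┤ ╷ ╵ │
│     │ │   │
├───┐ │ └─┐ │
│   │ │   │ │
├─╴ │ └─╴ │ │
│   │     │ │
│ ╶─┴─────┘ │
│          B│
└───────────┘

Finding the path and converting it to directions:
Path through cells: (0,0) → (1,0) → (1,1) → (1,2) → (0,2) → (0,3) → (0,4) → (0,5) → (1,5) → (2,5) → (3,5) → (4,5) → (5,5)
Directions: down, right, right, up, right, right, right, down, down, down, down, down

Solution:

┌───┬───────┐
│A  │↱ → → ↓│
│ ╶─┘ ┌───┐ │
│↳ → ↑│   │↓│
├─────┤ ╷ ╵ │
│     │ │  ↓│
├───┐ │ └─┐ │
│   │ │   │↓│
├─╴ │ └─╴ │ │
│   │     │↓│
│ ╶─┴─────┘ │
│          B│
└───────────┘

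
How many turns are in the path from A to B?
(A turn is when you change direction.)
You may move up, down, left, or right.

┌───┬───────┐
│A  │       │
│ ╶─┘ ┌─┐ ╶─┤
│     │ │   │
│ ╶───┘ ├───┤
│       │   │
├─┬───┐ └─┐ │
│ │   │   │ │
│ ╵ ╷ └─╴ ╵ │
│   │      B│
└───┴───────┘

Directions: down, down, right, right, right, down, right, down, right
Number of turns: 5

Solution:

┌───┬───────┐
│A  │       │
│ ╶─┘ ┌─┐ ╶─┤
│↓    │ │   │
│ ╶───┘ ├───┤
│↳ → → ↓│   │
├─┬───┐ └─┐ │
│ │   │↳ ↓│ │
│ ╵ ╷ └─╴ ╵ │
│   │    ↳ B│
└───┴───────┘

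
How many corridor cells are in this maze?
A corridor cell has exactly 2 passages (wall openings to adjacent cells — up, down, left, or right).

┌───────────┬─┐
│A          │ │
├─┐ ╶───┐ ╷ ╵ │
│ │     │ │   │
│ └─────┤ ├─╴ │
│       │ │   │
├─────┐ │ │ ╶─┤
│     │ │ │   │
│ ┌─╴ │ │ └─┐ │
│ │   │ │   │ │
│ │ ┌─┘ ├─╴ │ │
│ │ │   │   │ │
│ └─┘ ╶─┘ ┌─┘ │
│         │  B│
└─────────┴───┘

Counting cells with exactly 2 passages:
Total corridor cells: 39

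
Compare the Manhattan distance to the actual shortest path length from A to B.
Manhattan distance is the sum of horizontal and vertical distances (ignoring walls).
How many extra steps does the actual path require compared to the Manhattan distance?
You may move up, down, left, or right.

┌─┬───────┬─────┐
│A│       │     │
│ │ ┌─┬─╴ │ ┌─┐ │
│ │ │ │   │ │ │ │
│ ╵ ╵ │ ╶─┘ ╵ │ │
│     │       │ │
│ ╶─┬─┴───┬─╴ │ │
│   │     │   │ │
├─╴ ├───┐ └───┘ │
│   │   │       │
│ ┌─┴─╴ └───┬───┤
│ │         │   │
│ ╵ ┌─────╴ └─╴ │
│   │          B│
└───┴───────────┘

Manhattan distance: |6 - 0| + |7 - 0| = 13
Actual path length: 17
Extra steps: 17 - 13 = 4

Solution:

┌─┬───────┬─────┐
│A│       │     │
│ │ ┌─┬─╴ │ ┌─┐ │
│↓│ │ │   │ │ │ │
│ ╵ ╵ │ ╶─┘ ╵ │ │
│↓    │       │ │
│ ╶─┬─┴───┬─╴ │ │
│↳ ↓│     │   │ │
├─╴ ├───┐ └───┘ │
│↓ ↲│   │       │
│ ┌─┴─╴ └───┬───┤
│↓│↱ → → → ↓│   │
│ ╵ ┌─────╴ └─╴ │
│↳ ↑│      ↳ → B│
└───┴───────────┘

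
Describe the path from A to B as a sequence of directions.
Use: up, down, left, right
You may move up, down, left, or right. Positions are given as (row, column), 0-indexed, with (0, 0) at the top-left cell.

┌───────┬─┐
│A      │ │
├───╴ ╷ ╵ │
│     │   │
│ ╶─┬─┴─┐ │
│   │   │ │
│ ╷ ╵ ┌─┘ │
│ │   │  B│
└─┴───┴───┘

Finding the path and converting it to directions:
Path through cells: (0,0) → (0,1) → (0,2) → (0,3) → (1,3) → (1,4) → (2,4) → (3,4)
Directions: right, right, right, down, right, down, down

Solution:

┌───────┬─┐
│A → → ↓│ │
├───╴ ╷ ╵ │
│     │↳ ↓│
│ ╶─┬─┴─┐ │
│   │   │↓│
│ ╷ ╵ ┌─┘ │
│ │   │  B│
└─┴───┴───┘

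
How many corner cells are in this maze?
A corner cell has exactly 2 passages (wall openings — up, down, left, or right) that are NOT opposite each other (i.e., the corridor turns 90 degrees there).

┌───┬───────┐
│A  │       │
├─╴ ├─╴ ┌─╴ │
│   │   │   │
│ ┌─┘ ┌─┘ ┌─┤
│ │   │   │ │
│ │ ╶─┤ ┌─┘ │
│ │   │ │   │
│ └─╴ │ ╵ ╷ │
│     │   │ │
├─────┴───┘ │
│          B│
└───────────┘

Counting corner cells (2 non-opposite passages):
Total corners: 20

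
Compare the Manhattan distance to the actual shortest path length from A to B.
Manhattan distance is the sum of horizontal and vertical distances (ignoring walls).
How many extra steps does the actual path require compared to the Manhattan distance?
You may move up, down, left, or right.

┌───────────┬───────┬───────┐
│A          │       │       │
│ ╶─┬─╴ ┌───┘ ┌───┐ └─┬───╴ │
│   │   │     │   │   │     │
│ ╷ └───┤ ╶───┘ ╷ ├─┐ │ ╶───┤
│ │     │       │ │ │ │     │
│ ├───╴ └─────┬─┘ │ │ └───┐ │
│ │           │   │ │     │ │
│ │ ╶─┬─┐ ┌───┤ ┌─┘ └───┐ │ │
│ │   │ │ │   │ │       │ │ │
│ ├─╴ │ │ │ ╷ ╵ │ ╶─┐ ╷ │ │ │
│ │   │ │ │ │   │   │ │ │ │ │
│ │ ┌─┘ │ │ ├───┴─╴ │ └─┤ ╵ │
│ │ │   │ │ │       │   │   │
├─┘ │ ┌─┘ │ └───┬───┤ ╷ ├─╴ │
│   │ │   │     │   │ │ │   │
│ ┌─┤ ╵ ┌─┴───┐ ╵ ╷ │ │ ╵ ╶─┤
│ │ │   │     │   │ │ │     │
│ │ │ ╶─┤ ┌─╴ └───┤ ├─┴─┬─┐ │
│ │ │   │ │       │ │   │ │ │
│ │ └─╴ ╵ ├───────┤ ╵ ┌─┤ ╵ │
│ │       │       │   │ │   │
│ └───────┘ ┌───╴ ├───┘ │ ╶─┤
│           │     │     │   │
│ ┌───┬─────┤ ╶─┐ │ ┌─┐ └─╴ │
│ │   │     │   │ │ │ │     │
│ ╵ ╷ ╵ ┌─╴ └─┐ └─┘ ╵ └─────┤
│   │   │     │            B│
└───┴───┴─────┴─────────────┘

Manhattan distance: |13 - 0| + |13 - 0| = 26
Actual path length: 40
Extra steps: 40 - 26 = 14

Solution:

┌───────────┬───────┬───────┐
│A          │       │       │
│ ╶─┬─╴ ┌───┘ ┌───┐ └─┬───╴ │
│↳ ↓│   │     │   │   │     │
│ ╷ └───┤ ╶───┘ ╷ ├─┐ │ ╶───┤
│ │↳ → ↓│       │ │ │ │     │
│ ├───╴ └─────┬─┘ │ │ └───┐ │
│ │↓ ← ↲      │   │ │     │ │
│ │ ╶─┬─┐ ┌───┤ ┌─┘ └───┐ │ │
│ │↳ ↓│ │ │   │ │       │ │ │
│ ├─╴ │ │ │ ╷ ╵ │ ╶─┐ ╷ │ │ │
│ │↓ ↲│ │ │ │   │   │ │ │ │ │
│ │ ┌─┘ │ │ ├───┴─╴ │ └─┤ ╵ │
│ │↓│   │ │ │       │   │   │
├─┘ │ ┌─┘ │ └───┬───┤ ╷ ├─╴ │
│↓ ↲│ │   │     │   │ │ │   │
│ ┌─┤ ╵ ┌─┴───┐ ╵ ╷ │ │ ╵ ╶─┤
│↓│ │   │     │   │ │ │     │
│ │ │ ╶─┤ ┌─╴ └───┤ ├─┴─┬─┐ │
│↓│ │   │ │       │ │   │ │ │
│ │ └─╴ ╵ ├───────┤ ╵ ┌─┤ ╵ │
│↓│       │↱ → → ↓│   │ │   │
│ └───────┘ ┌───╴ ├───┘ │ ╶─┤
│↳ → → → → ↑│↓ ← ↲│     │   │
│ ┌───┬─────┤ ╶─┐ │ ┌─┐ └─╴ │
│ │   │     │↳ ↓│ │ │ │     │
│ ╵ ╷ ╵ ┌─╴ └─┐ └─┘ ╵ └─────┤
│   │   │     │↳ → → → → → B│
└───┴───┴─────┴─────────────┘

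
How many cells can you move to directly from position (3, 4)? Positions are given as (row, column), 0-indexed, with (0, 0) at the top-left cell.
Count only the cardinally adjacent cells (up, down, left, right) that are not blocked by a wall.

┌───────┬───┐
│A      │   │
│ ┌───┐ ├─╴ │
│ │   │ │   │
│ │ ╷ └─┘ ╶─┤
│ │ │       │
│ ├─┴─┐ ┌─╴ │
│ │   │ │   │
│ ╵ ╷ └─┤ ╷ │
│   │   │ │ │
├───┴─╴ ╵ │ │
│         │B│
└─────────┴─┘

Checking passable neighbors of (3, 4):
Neighbors: (4, 4), (3, 5)
Count: 2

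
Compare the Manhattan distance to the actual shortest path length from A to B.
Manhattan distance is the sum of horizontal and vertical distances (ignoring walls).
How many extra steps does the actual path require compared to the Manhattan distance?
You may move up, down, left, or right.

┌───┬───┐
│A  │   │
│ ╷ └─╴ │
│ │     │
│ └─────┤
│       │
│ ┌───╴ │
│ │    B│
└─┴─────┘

Manhattan distance: |3 - 0| + |3 - 0| = 6
Actual path length: 6
Extra steps: 6 - 6 = 0

Solution:

┌───┬───┐
│A  │   │
│ ╷ └─╴ │
│↓│     │
│ └─────┤
│↳ → → ↓│
│ ┌───╴ │
│ │    B│
└─┴─────┘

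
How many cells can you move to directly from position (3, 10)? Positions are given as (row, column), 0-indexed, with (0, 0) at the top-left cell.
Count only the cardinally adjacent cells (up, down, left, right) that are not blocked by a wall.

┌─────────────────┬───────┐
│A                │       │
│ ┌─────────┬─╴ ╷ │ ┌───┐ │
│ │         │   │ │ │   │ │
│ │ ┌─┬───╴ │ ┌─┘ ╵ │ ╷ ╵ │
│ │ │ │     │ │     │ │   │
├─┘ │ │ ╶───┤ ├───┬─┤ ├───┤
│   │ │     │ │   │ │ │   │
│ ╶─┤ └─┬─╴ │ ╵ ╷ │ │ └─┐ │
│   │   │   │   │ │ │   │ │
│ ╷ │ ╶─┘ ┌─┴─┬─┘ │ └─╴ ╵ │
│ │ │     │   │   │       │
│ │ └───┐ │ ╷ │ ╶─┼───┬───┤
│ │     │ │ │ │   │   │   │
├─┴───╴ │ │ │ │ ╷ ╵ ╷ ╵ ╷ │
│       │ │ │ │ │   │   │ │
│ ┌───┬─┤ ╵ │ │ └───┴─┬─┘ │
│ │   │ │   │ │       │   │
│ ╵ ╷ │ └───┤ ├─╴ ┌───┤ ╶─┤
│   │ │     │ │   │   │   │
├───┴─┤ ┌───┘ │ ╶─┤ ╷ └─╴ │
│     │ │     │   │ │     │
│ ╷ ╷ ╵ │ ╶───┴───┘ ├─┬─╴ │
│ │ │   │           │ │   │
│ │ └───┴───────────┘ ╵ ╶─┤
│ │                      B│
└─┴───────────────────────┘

Checking passable neighbors of (3, 10):
Neighbors: (2, 10), (4, 10)
Count: 2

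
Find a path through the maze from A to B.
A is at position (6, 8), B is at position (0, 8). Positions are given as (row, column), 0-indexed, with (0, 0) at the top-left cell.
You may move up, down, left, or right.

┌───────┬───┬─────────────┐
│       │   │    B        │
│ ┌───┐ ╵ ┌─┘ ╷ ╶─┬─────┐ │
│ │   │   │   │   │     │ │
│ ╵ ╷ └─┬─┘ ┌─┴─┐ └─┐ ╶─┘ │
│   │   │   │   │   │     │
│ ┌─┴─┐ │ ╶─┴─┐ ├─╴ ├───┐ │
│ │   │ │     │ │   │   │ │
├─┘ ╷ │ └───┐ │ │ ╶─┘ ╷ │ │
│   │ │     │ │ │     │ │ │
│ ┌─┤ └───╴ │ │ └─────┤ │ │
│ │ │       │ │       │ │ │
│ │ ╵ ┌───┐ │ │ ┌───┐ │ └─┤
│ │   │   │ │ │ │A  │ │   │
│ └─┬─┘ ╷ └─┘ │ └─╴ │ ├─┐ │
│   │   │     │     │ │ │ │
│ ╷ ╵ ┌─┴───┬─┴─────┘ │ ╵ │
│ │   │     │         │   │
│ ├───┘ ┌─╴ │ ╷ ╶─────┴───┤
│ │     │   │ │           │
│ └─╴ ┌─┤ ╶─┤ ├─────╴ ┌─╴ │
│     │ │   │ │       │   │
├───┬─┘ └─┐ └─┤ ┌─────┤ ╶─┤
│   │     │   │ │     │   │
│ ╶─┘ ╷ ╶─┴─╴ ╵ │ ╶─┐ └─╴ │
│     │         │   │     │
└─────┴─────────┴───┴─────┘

Finding the shortest path from (6, 8) to (0, 8):
Path length: 66 steps
Directions: right → down → left → left → up → up → right → right → right → down → down → down → left → left → left → down → right → right → right → down → left → left → left → down → down → left → up → left → up → left → up → right → up → left → left → down → left → down → left → left → up → up → up → right → down → right → up → right → up → right → down → right → right → up → up → up → up → left → left → up → right → up → right → up → right → right

Solution:

┌───────┬───┬─────────────┐
│       │   │↱ → B        │
│ ┌───┐ ╵ ┌─┘ ╷ ╶─┬─────┐ │
│ │   │   │↱ ↑│   │     │ │
│ ╵ ╷ └─┬─┘ ┌─┴─┐ └─┐ ╶─┘ │
│   │   │↱ ↑│   │   │     │
│ ┌─┴─┐ │ ╶─┴─┐ ├─╴ ├───┐ │
│ │   │ │↑ ← ↰│ │   │   │ │
├─┘ ╷ │ └───┐ │ │ ╶─┘ ╷ │ │
│   │ │     │↑│ │     │ │ │
│ ┌─┤ └───╴ │ │ └─────┤ │ │
│ │ │       │↑│↱ → → ↓│ │ │
│ │ ╵ ┌───┐ │ │ ┌───┐ │ └─┤
│ │   │↱ ↓│ │↑│↑│A ↓│↓│   │
│ └─┬─┘ ╷ └─┘ │ └─╴ │ ├─┐ │
│↱ ↓│↱ ↑│↳ → ↑│↑ ← ↲│↓│ │ │
│ ╷ ╵ ┌─┴───┬─┴─────┘ │ ╵ │
│↑│↳ ↑│↓ ← ↰│  ↓ ← ← ↲│   │
│ ├───┘ ┌─╴ │ ╷ ╶─────┴───┤
│↑│  ↓ ↲│↱ ↑│ │↳ → → ↓    │
│ └─╴ ┌─┤ ╶─┤ ├─────╴ ┌─╴ │
│↑ ← ↲│ │↑ ↰│ │↓ ← ← ↲│   │
├───┬─┘ └─┐ └─┤ ┌─────┤ ╶─┤
│   │     │↑ ↰│↓│     │   │
│ ╶─┘ ╷ ╶─┴─╴ ╵ │ ╶─┐ └─╴ │
│     │      ↑ ↲│   │     │
└─────┴─────────┴───┴─────┘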